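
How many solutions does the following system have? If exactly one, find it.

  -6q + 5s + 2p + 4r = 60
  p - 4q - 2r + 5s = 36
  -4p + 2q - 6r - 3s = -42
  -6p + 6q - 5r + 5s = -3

p = 0, q = -3, r = 3, s = 6

Row-reduce the augmented matrix:
R1 ← R1 / (2).
R2 ← R2 − 1·R1.
R3 ← R3 + 4·R1.
R4 ← R4 + 6·R1.
R2 ← R2 / (-1).
R1 ← R1 + 3·R2.
R3 ← R3 + 10·R2.
R4 ← R4 + 12·R2.
R3 ← R3 / (42).
R1 ← R1 − 14·R3.
R2 ← R2 − 4·R3.
R4 ← R4 − 55·R3.
R4 ← R4 / (95/7).
R1 ← R1 − 1·R4.
R2 ← R2 + 11/14·R4.
R3 ← R3 + 3/7·R4.
Reading off the reduced rows gives p = 0, q = -3, r = 3, s = 6.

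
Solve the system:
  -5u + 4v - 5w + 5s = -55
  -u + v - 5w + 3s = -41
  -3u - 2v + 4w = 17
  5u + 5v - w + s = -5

u = 1, v = 0, w = 5, s = -5

Row-reduce the augmented matrix:
R1 ← R1 / (-5).
R2 ← R2 + 1·R1.
R3 ← R3 + 3·R1.
R4 ← R4 − 5·R1.
R2 ← R2 / (1/5).
R1 ← R1 + 4/5·R2.
R3 ← R3 + 22/5·R2.
R4 ← R4 − 9·R2.
R3 ← R3 / (-81).
R1 ← R1 + 15·R3.
R2 ← R2 + 20·R3.
R4 ← R4 − 174·R3.
R4 ← R4 / (110/27).
R1 ← R1 + 16/27·R4.
R2 ← R2 + 10/81·R4.
R3 ← R3 + 41/81·R4.
Reading off the reduced rows gives u = 1, v = 0, w = 5, s = -5.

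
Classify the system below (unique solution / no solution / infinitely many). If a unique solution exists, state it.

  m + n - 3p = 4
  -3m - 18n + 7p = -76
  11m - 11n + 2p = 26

Row-reduce the augmented matrix:
R2 ← R2 + 3·R1.
R3 ← R3 − 11·R1.
R2 ← R2 / (-15).
R1 ← R1 − 1·R2.
R3 ← R3 + 22·R2.
R3 ← R3 / (569/15).
R1 ← R1 + 47/15·R3.
R2 ← R2 − 2/15·R3.
Reading off the reduced rows gives m = 6, n = 4, p = 2.

m = 6, n = 4, p = 2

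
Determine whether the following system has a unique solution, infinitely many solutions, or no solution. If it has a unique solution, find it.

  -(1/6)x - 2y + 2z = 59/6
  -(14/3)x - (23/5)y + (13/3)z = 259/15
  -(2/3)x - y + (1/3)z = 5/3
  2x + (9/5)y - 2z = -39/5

x = 1, y = -1, z = 4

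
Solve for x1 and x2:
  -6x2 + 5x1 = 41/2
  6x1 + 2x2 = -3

Row-reduce the augmented matrix:
R1 ← R1 / (5).
R2 ← R2 − 6·R1.
R2 ← R2 / (46/5).
R1 ← R1 + 6/5·R2.
Reading off the reduced rows gives x1 = 1/2, x2 = -3.

x1 = 1/2, x2 = -3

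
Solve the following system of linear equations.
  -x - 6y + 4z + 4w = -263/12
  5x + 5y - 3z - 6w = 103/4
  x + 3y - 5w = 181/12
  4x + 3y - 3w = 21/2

x = 1/4, y = 1/2, z = -2, w = -8/3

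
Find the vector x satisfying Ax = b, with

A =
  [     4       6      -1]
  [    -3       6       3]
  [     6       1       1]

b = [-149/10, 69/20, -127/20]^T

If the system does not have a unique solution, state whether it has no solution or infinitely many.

x_1 = -5/4, x_2 = -5/4, x_3 = 12/5

Row-reduce the augmented matrix:
R1 ← R1 / (4).
R2 ← R2 + 3·R1.
R3 ← R3 − 6·R1.
R2 ← R2 / (21/2).
R1 ← R1 − 3/2·R2.
R3 ← R3 + 8·R2.
R3 ← R3 / (59/14).
R1 ← R1 + 4/7·R3.
R2 ← R2 − 3/14·R3.
Reading off the reduced rows gives x_1 = -5/4, x_2 = -5/4, x_3 = 12/5.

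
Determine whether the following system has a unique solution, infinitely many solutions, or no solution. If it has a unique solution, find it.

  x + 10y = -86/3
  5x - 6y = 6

x = -2, y = -8/3

From equation 1: x = -86/3 − 10·y.
Substitute into equation 2 and solve: y = -8/3.
Then x = -2.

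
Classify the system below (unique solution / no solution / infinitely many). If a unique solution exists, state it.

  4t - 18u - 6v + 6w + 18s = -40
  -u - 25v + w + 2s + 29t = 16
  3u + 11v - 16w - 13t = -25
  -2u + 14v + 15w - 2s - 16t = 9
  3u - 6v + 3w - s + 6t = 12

infinitely many solutions

Row-reduce:
R1 ← R1 / (-18).
R2 ← R2 + 1·R1.
R3 ← R3 − 3·R1.
R4 ← R4 + 2·R1.
R5 ← R5 − 3·R1.
R2 ← R2 / (-74/3).
R1 ← R1 − 1/3·R2.
R3 ← R3 − 10·R2.
R4 ← R4 − 44/3·R2.
R5 ← R5 + 7·R2.
R3 ← R3 / (-545/37).
R1 ← R1 + 12/37·R3.
R2 ← R2 + 1/37·R3.
R4 ← R4 − 545/37·R3.
R5 ← R5 − 141/37·R3.
Swap R4 and R5.
R4 ← R4 / (2831/1090).
R1 ← R1 + 1157/1090·R4.
R2 ← R2 + 51/1090·R4.
R3 ← R3 + 126/545·R4.
Rank is 4 with 5 unknowns, leaving t free.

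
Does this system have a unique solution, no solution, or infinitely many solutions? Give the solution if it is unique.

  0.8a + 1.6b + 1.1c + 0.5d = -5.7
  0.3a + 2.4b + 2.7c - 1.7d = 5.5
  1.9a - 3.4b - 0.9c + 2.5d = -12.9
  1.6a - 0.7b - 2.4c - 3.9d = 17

Row-reduce the augmented matrix:
R1 ← R1 / (4/5).
R2 ← R2 − 3/10·R1.
R3 ← R3 − 19/10·R1.
R4 ← R4 − 8/5·R1.
R2 ← R2 / (9/5).
R1 ← R1 − 2·R2.
R3 ← R3 + 36/5·R2.
R4 ← R4 + 39/10·R2.
R3 ← R3 / (451/80).
R1 ← R1 + 7/6·R3.
R2 ← R2 − 61/48·R3.
R4 ← R4 − 57/160·R3.
R4 ← R4 / (-58148/6765).
R1 ← R1 − 5810/4059·R4.
R2 ← R2 − 1451/4059·R4.
R3 ← R3 + 499/451·R4.
Reading off the reduced rows gives a = -2, b = -1, c = 0, d = -5.

a = -2, b = -1, c = 0, d = -5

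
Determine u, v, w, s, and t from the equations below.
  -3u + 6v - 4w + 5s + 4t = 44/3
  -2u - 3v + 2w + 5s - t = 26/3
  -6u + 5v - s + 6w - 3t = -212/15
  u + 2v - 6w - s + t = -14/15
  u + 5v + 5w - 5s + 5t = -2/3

Row-reduce the augmented matrix:
R1 ← R1 / (-3).
R2 ← R2 + 2·R1.
R3 ← R3 + 6·R1.
R4 ← R4 − 1·R1.
R5 ← R5 − 1·R1.
R2 ← R2 / (-7).
R1 ← R1 + 2·R2.
R3 ← R3 + 7·R2.
R4 ← R4 − 4·R2.
R5 ← R5 − 7·R2.
R3 ← R3 / (28/3).
R2 ← R2 + 2/3·R3.
R4 ← R4 + 14/3·R3.
R5 ← R5 − 25/3·R3.
R4 ← R4 / (-33/7).
R1 ← R1 + 15/7·R4.
R2 ← R2 + 8/7·R4.
R3 ← R3 + 19/14·R4.
R5 ← R5 − 135/14·R4.
R5 ← R5 / (339/154).
R1 ← R1 − 14/11·R5.
R2 ← R2 − 64/77·R5.
R3 ← R3 − 31/154·R5.
R4 ← R4 − 8/11·R5.
Reading off the reduced rows gives u = 1, v = -1/5, w = 1/5, s = 7/3, t = 2.

u = 1, v = -1/5, w = 1/5, s = 7/3, t = 2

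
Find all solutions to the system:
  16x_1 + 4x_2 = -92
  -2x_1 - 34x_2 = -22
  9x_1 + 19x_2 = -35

x_1 = -6, x_2 = 1

Row-reduce the augmented matrix:
R1 ← R1 / (16).
R2 ← R2 + 2·R1.
R3 ← R3 − 9·R1.
R2 ← R2 / (-67/2).
R1 ← R1 − 1/4·R2.
R3 ← R3 − 67/4·R2.
R3 reduces to 0 = 0, so the extra equation is consistent.
Reading off the reduced rows gives x_1 = -6, x_2 = 1.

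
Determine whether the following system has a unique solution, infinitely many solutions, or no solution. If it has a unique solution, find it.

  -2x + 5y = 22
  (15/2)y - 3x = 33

infinitely many solutions

Row-reduce:
R1 ← R1 / (-2).
R2 ← R2 + 3·R1.
Rank is 1 with 2 unknowns, leaving y free.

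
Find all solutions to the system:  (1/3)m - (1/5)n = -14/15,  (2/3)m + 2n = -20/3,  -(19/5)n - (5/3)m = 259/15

no solution

Row-reduce:
R1 ← R1 / (1/3).
R2 ← R2 − 2/3·R1.
R3 ← R3 + 5/3·R1.
R2 ← R2 / (12/5).
R1 ← R1 + 3/5·R2.
R3 ← R3 + 24/5·R2.
Row 3 reduces to 0 = 3, a contradiction. The system is inconsistent.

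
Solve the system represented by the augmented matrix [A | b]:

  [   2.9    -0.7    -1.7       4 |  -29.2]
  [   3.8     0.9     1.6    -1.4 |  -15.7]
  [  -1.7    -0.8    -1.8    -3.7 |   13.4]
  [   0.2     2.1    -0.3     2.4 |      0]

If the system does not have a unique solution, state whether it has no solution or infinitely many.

Row-reduce the augmented matrix:
R1 ← R1 / (29/10).
R2 ← R2 − 19/5·R1.
R3 ← R3 + 17/10·R1.
R4 ← R4 − 1/5·R1.
R2 ← R2 / (527/290).
R1 ← R1 + 7/29·R2.
R3 ← R3 + 351/290·R2.
R4 ← R4 − 623/290·R2.
R3 ← R3 / (-1303/5270).
R1 ← R1 + 41/527·R3.
R2 ← R2 − 1110/527·R3.
R4 ← R4 + 24809/5270·R3.
R4 ← R4 / (1563581/13030).
R1 ← R1 − 3017/1303·R4.
R2 ← R2 + 68904/1303·R4.
R3 ← R3 − 30453/1303·R4.
Reading off the reduced rows gives x_1 = -6, x_2 = 3, x_3 = 1, x_4 = -2.

x_1 = -6, x_2 = 3, x_3 = 1, x_4 = -2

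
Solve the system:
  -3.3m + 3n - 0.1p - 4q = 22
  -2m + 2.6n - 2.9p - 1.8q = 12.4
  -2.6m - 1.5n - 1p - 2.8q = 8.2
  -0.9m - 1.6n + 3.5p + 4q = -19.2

m = 0, n = 2, p = 0, q = -4

Row-reduce the augmented matrix:
R1 ← R1 / (-33/10).
R2 ← R2 + 2·R1.
R3 ← R3 + 13/5·R1.
R4 ← R4 + 9/10·R1.
R2 ← R2 / (43/55).
R1 ← R1 + 10/11·R2.
R3 ← R3 + 85/22·R2.
R4 ← R4 + 133/55·R2.
R3 ← R3 / (-38579/2580).
R1 ← R1 + 422/129·R3.
R2 ← R2 + 937/258·R3.
R4 ← R4 + 6779/1290·R3.
R4 ← R4 / (1121496/192895).
R1 ← R1 − 45762/38579·R4.
R2 ← R2 + 1396/38579·R4.
R3 ← R3 + 8866/38579·R4.
Reading off the reduced rows gives m = 0, n = 2, p = 0, q = -4.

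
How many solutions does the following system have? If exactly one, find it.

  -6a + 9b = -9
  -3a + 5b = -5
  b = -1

a = 0, b = -1

Row-reduce the augmented matrix:
R1 ← R1 / (-6).
R2 ← R2 + 3·R1.
R2 ← R2 / (1/2).
R1 ← R1 + 3/2·R2.
R3 ← R3 − 1·R2.
R3 reduces to 0 = 0, so the extra equation is consistent.
Reading off the reduced rows gives a = 0, b = -1.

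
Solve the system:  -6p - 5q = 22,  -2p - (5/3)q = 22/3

infinitely many solutions

Row-reduce:
R1 ← R1 / (-6).
R2 ← R2 + 2·R1.
Rank is 1 with 2 unknowns, leaving q free.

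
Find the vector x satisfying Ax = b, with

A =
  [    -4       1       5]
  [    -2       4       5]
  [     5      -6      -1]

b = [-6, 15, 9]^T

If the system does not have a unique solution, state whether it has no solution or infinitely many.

Row-reduce the augmented matrix:
R1 ← R1 / (-4).
R2 ← R2 + 2·R1.
R3 ← R3 − 5·R1.
R2 ← R2 / (7/2).
R1 ← R1 + 1/4·R2.
R3 ← R3 + 19/4·R2.
R3 ← R3 / (121/14).
R1 ← R1 + 15/14·R3.
R2 ← R2 − 5/7·R3.
Reading off the reduced rows gives x_1 = 6, x_2 = 3, x_3 = 3.

x_1 = 6, x_2 = 3, x_3 = 3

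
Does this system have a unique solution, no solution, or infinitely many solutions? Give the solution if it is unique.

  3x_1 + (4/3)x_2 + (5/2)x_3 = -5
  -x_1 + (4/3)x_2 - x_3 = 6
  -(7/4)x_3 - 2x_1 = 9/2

no solution

Row-reduce:
R1 ← R1 / (3).
R2 ← R2 + 1·R1.
R3 ← R3 + 2·R1.
R2 ← R2 / (16/9).
R1 ← R1 − 4/9·R2.
R3 ← R3 − 8/9·R2.
Row 3 reduces to 0 = -1, a contradiction. The system is inconsistent.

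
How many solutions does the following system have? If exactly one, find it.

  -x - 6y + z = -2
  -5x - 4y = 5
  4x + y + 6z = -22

x = -1, y = 0, z = -3

Row-reduce the augmented matrix:
R1 ← R1 / (-1).
R2 ← R2 + 5·R1.
R3 ← R3 − 4·R1.
R2 ← R2 / (26).
R1 ← R1 − 6·R2.
R3 ← R3 + 23·R2.
R3 ← R3 / (145/26).
R1 ← R1 − 2/13·R3.
R2 ← R2 + 5/26·R3.
Reading off the reduced rows gives x = -1, y = 0, z = -3.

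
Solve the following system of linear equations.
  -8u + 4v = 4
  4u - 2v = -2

infinitely many solutions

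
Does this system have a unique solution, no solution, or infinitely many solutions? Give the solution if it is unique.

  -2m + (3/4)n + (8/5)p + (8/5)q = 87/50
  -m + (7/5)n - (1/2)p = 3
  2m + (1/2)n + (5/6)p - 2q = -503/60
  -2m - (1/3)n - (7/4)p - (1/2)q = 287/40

Row-reduce the augmented matrix:
R1 ← R1 / (-2).
R2 ← R2 + 1·R1.
R3 ← R3 − 2·R1.
R4 ← R4 + 2·R1.
R2 ← R2 / (41/40).
R1 ← R1 + 3/8·R2.
R3 ← R3 − 5/4·R2.
R4 ← R4 + 13/12·R2.
R3 ← R3 / (4943/1230).
R1 ← R1 + 523/410·R3.
R2 ← R2 + 52/41·R3.
R4 ← R4 + 11621/2460·R3.
R4 ← R4 / (-67291/29658).
R1 ← R1 + 4498/4943·R4.
R2 ← R2 + 2960/4943·R4.
R3 ← R3 − 708/4943·R4.
Reading off the reduced rows gives m = -7/4, n = 0, p = -5/2, q = 7/5.

m = -7/4, n = 0, p = -5/2, q = 7/5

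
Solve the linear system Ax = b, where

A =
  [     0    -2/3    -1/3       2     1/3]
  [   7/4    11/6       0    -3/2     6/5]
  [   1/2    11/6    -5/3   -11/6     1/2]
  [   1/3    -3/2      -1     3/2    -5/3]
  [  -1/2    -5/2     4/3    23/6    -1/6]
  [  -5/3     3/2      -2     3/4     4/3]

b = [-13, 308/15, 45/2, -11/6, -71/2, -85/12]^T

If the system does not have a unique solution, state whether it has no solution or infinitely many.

Row-reduce the augmented matrix:
Swap R1 and R2.
R1 ← R1 / (7/4).
R3 ← R3 − 1/2·R1.
R4 ← R4 − 1/3·R1.
R5 ← R5 + 1/2·R1.
R6 ← R6 + 5/3·R1.
R2 ← R2 / (-2/3).
R1 ← R1 − 22/21·R2.
R3 ← R3 − 55/42·R2.
R4 ← R4 + 233/126·R2.
R5 ← R5 + 83/42·R2.
R6 ← R6 − 409/126·R2.
R3 ← R3 / (-65/28).
R1 ← R1 + 11/21·R3.
R2 ← R2 − 1/2·R3.
R4 ← R4 + 19/252·R3.
R5 ← R5 − 65/28·R3.
R6 ← R6 + 913/252·R3.
R4 ← R4 / (-6746/1755).
R1 ← R1 − 1004/585·R4.
R2 ← R2 + 479/195·R4.
R3 ← R3 + 212/195·R4.
R6 ← R6 − 35947/7020·R4.
Swap R5 and R6.
R5 ← R5 / (-258919/269840).
R1 ← R1 + 4123/16865·R5.
R2 ← R2 − 100767/67460·R5.
R3 ← R3 − 7678/16865·R5.
R4 ← R4 − 49951/67460·R5.
R6 reduces to 0 = 0, so the extra equation is consistent.
Reading off the reduced rows gives x_1 = 6, x_2 = 4, x_3 = -3, x_4 = -5, x_5 = -4.

x_1 = 6, x_2 = 4, x_3 = -3, x_4 = -5, x_5 = -4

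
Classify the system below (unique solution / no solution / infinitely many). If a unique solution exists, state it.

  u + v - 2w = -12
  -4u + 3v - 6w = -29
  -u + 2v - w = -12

Row-reduce the augmented matrix:
R2 ← R2 + 4·R1.
R3 ← R3 + 1·R1.
R2 ← R2 / (7).
R1 ← R1 − 1·R2.
R3 ← R3 − 3·R2.
R3 ← R3 / (3).
R2 ← R2 + 2·R3.
Reading off the reduced rows gives u = -1, v = -5, w = 3.

u = -1, v = -5, w = 3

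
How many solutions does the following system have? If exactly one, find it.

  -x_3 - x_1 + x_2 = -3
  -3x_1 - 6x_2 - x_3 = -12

infinitely many solutions

Row-reduce:
R1 ← R1 / (-1).
R2 ← R2 + 3·R1.
R2 ← R2 / (-9).
R1 ← R1 + 1·R2.
Rank is 2 with 3 unknowns, leaving x_3 free.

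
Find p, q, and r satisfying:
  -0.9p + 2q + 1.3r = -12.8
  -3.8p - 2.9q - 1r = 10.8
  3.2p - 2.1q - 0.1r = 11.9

Row-reduce the augmented matrix:
R1 ← R1 / (-9/10).
R2 ← R2 + 19/5·R1.
R3 ← R3 − 16/5·R1.
R2 ← R2 / (-1021/90).
R1 ← R1 + 20/9·R2.
R3 ← R3 − 451/90·R2.
R3 ← R3 / (16907/10210).
R1 ← R1 + 177/1021·R3.
R2 ← R2 − 584/1021·R3.
Reading off the reduced rows gives p = 1, q = -4, r = -3.

p = 1, q = -4, r = -3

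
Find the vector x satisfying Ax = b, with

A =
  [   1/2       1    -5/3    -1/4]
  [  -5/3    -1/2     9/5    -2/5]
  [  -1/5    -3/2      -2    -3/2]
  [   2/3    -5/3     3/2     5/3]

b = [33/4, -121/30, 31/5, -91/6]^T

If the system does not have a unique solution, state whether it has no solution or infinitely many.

x_1 = -1, x_2 = 3, x_3 = -3, x_4 = -3

Row-reduce the augmented matrix:
R1 ← R1 / (1/2).
R2 ← R2 + 5/3·R1.
R3 ← R3 + 1/5·R1.
R4 ← R4 − 2/3·R1.
R2 ← R2 / (17/6).
R1 ← R1 − 2·R2.
R3 ← R3 + 11/10·R2.
R4 ← R4 + 3·R2.
R3 ← R3 / (-1753/425).
R1 ← R1 + 58/85·R3.
R2 ← R2 + 338/255·R3.
R4 ← R4 + 389/1530·R3.
R4 ← R4 / (17297/21036).
R1 ← R1 − 2505/3506·R4.
R2 ← R2 − 408/1753·R4.
R3 ← R3 − 1767/3506·R4.
Reading off the reduced rows gives x_1 = -1, x_2 = 3, x_3 = -3, x_4 = -3.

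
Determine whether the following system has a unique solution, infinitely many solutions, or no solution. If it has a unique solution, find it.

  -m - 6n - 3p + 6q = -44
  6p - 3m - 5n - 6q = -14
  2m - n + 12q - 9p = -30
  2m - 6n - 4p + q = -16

Row-reduce:
R1 ← R1 / (-1).
R2 ← R2 + 3·R1.
R3 ← R3 − 2·R1.
R4 ← R4 − 2·R1.
R2 ← R2 / (13).
R1 ← R1 − 6·R2.
R3 ← R3 + 13·R2.
R4 ← R4 + 18·R2.
Swap R3 and R4.
R3 ← R3 / (140/13).
R1 ← R1 + 51/13·R3.
R2 ← R2 − 15/13·R3.
Rank is 3 with 4 unknowns, leaving q free.

infinitely many solutions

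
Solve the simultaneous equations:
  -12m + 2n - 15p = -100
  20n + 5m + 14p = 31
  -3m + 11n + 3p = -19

Row-reduce the augmented matrix:
R1 ← R1 / (-12).
R2 ← R2 − 5·R1.
R3 ← R3 + 3·R1.
R2 ← R2 / (125/6).
R1 ← R1 + 1/6·R2.
R3 ← R3 − 21/2·R2.
R3 ← R3 / (711/250).
R1 ← R1 − 164/125·R3.
R2 ← R2 − 93/250·R3.
Reading off the reduced rows gives m = 3, n = -2, p = 4.

m = 3, n = -2, p = 4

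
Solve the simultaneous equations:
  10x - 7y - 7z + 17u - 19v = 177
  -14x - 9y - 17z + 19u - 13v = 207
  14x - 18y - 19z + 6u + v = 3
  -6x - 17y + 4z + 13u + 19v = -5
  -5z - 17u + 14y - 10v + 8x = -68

x = -2, y = 0, z = 0, u = 6, v = -5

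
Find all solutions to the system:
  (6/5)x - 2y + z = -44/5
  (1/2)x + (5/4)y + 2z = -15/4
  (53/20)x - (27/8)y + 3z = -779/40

Row-reduce:
R1 ← R1 / (6/5).
R2 ← R2 − 1/2·R1.
R3 ← R3 − 53/20·R1.
R2 ← R2 / (25/12).
R1 ← R1 + 5/3·R2.
R3 ← R3 − 25/24·R2.
Rank is 2 with 3 unknowns, leaving z free.

infinitely many solutions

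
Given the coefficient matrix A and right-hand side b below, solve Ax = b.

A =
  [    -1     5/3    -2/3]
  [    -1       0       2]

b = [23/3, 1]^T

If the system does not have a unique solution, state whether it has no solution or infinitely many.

infinitely many solutions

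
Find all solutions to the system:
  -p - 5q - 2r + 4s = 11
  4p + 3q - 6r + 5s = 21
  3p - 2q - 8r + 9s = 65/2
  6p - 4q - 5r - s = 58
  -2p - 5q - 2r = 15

no solution

Row-reduce:
R1 ← R1 / (-1).
R2 ← R2 − 4·R1.
R3 ← R3 − 3·R1.
R4 ← R4 − 6·R1.
R5 ← R5 + 2·R1.
R2 ← R2 / (-17).
R1 ← R1 − 5·R2.
R3 ← R3 + 17·R2.
R4 ← R4 + 34·R2.
R5 ← R5 − 5·R2.
Swap R3 and R4.
R3 ← R3 / (11).
R1 ← R1 + 36/17·R3.
R2 ← R2 − 14/17·R3.
R5 ← R5 + 36/17·R3.
Swap R4 and R5.
R4 ← R4 / (-1025/187).
R1 ← R1 + 277/187·R4.
R2 ← R2 − 35/187·R4.
R3 ← R3 + 19/11·R4.
Row 5 reduces to 0 = 1/2, a contradiction. The system is inconsistent.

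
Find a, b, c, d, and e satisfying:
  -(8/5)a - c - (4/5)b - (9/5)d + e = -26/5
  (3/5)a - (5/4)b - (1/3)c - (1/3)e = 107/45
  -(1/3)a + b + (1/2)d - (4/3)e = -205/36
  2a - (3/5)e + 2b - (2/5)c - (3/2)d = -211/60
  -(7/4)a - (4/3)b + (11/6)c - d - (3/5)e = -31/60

a = 8/3, b = -2, c = 5/2, d = 3/2, e = 8/3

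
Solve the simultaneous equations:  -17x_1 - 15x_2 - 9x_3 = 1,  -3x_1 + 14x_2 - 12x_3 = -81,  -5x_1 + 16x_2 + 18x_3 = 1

x_1 = 1, x_2 = -3, x_3 = 3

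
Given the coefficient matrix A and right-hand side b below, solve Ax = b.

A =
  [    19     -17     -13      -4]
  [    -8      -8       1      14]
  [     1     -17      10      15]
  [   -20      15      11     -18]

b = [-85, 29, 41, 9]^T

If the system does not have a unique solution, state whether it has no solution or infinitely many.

Row-reduce the augmented matrix:
R1 ← R1 / (19).
R2 ← R2 + 8·R1.
R3 ← R3 − 1·R1.
R4 ← R4 + 20·R1.
R2 ← R2 / (-288/19).
R1 ← R1 + 17/19·R2.
R3 ← R3 + 306/19·R2.
R4 ← R4 + 55/19·R2.
R3 ← R3 / (247/16).
R1 ← R1 + 121/288·R3.
R2 ← R2 − 85/288·R3.
R4 ← R4 + 527/288·R3.
R4 ← R4 / (-108085/4446).
R1 ← R1 + 3911/4446·R4.
R2 ← R2 + 3793/4446·R4.
R3 ← R3 − 34/247·R4.
Reading off the reduced rows gives x_1 = 0, x_2 = 2, x_3 = 3, x_4 = 3.

x_1 = 0, x_2 = 2, x_3 = 3, x_4 = 3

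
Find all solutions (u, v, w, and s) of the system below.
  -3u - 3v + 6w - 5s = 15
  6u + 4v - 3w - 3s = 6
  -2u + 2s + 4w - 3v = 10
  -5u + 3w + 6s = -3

Row-reduce the augmented matrix:
R1 ← R1 / (-3).
R2 ← R2 − 6·R1.
R3 ← R3 + 2·R1.
R4 ← R4 + 5·R1.
R2 ← R2 / (-2).
R1 ← R1 − 1·R2.
R3 ← R3 + 1·R2.
R4 ← R4 − 5·R2.
R3 ← R3 / (-9/2).
R1 ← R1 − 5/2·R3.
R2 ← R2 + 9/2·R3.
R4 ← R4 − 31/2·R3.
R4 ← R4 / (610/27).
R1 ← R1 − 47/27·R4.
R2 ← R2 + 16/3·R4.
R3 ← R3 + 71/27·R4.
Reading off the reduced rows gives u = 3, v = 0, w = 4, s = 0.

u = 3, v = 0, w = 4, s = 0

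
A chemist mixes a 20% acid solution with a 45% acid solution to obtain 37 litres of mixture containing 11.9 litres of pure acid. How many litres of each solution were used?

litres of solution A: 19, litres of solution B: 18

Let a = litres of solution A, b = litres of solution B.
  a + b = 37
  (1/5)a + (9/20)b = 119/10
Row-reduce the augmented matrix:
R2 ← R2 − 1/5·R1.
R2 ← R2 / (1/4).
R1 ← R1 − 1·R2.
Reading off the reduced rows gives a = 19, b = 18.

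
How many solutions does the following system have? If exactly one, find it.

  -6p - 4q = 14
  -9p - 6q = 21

infinitely many solutions

Row-reduce:
R1 ← R1 / (-6).
R2 ← R2 + 9·R1.
Rank is 1 with 2 unknowns, leaving q free.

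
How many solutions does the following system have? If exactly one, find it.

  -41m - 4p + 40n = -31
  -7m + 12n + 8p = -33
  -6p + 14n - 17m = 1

infinitely many solutions

Row-reduce:
R1 ← R1 / (-41).
R2 ← R2 + 7·R1.
R3 ← R3 + 17·R1.
R2 ← R2 / (212/41).
R1 ← R1 + 40/41·R2.
R3 ← R3 + 106/41·R2.
Rank is 2 with 3 unknowns, leaving p free.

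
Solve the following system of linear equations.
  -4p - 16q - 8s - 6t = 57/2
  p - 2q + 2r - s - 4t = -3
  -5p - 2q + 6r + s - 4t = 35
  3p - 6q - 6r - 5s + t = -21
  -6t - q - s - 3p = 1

Row-reduce:
R1 ← R1 / (-4).
R2 ← R2 − 1·R1.
R3 ← R3 + 5·R1.
R4 ← R4 − 3·R1.
R5 ← R5 + 3·R1.
R2 ← R2 / (-6).
R1 ← R1 − 4·R2.
R3 ← R3 − 18·R2.
R4 ← R4 + 18·R2.
R5 ← R5 − 11·R2.
R3 ← R3 / (12).
R1 ← R1 − 4/3·R3.
R2 ← R2 + 1/3·R3.
R4 ← R4 + 12·R3.
R5 ← R5 − 11/3·R3.
Swap R4 and R5.
R4 ← R4 / (-10/9).
R1 ← R1 + 2/9·R4.
R2 ← R2 − 5/9·R4.
R3 ← R3 − 1/6·R4.
Row 5 reduces to 0 = -1/4, a contradiction. The system is inconsistent.

no solution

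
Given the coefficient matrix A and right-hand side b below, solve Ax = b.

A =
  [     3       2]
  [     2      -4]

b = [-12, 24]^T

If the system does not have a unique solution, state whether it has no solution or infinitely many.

Row-reduce the augmented matrix:
R1 ← R1 / (3).
R2 ← R2 − 2·R1.
R2 ← R2 / (-16/3).
R1 ← R1 − 2/3·R2.
Reading off the reduced rows gives x_1 = 0, x_2 = -6.

x_1 = 0, x_2 = -6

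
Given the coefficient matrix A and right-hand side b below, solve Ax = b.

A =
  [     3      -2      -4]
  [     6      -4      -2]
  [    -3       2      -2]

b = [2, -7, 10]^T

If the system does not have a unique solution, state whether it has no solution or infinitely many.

no solution

Row-reduce:
R1 ← R1 / (3).
R2 ← R2 − 6·R1.
R3 ← R3 + 3·R1.
R2 ← R2 / (6).
R1 ← R1 + 4/3·R2.
R3 ← R3 + 6·R2.
Row 3 reduces to 0 = 1, a contradiction. The system is inconsistent.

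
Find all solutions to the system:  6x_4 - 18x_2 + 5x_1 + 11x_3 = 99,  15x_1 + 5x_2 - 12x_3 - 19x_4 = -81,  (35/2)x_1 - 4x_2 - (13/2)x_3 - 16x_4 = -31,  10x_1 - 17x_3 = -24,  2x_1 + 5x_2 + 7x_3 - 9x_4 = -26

Row-reduce:
R1 ← R1 / (5).
R2 ← R2 − 15·R1.
R3 ← R3 − 35/2·R1.
R4 ← R4 − 10·R1.
R5 ← R5 − 2·R1.
R2 ← R2 / (59).
R1 ← R1 + 18/5·R2.
R3 ← R3 − 59·R2.
R4 ← R4 − 36·R2.
R5 ← R5 − 61/5·R2.
Swap R3 and R4.
R3 ← R3 / (-681/59).
R1 ← R1 + 161/295·R3.
R2 ← R2 + 45/59·R3.
R5 ← R5 − 3512/295·R3.
Swap R4 and R5.
R4 ← R4 / (8126/1135).
R1 ← R1 + 1768/1135·R4.
R2 ← R2 + 301/227·R4.
R3 ← R3 + 208/227·R4.
Row 5 reduces to 0 = 1/2, a contradiction. The system is inconsistent.

no solution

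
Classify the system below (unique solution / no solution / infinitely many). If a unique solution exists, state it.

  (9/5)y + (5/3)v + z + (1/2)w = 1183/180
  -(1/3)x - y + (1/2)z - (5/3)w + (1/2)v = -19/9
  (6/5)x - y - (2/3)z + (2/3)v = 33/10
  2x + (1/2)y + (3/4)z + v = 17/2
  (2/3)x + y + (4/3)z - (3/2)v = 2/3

Row-reduce the augmented matrix:
Swap R1 and R2.
R1 ← R1 / (-1/3).
R3 ← R3 − 6/5·R1.
R4 ← R4 − 2·R1.
R5 ← R5 − 2/3·R1.
R2 ← R2 / (9/5).
R1 ← R1 − 3·R2.
R3 ← R3 + 23/5·R2.
R4 ← R4 + 11/2·R2.
R5 ← R5 + 1·R2.
R3 ← R3 / (166/45).
R1 ← R1 + 19/6·R3.
R2 ← R2 − 5/9·R3.
R4 ← R4 − 245/36·R3.
R5 ← R5 − 26/9·R3.
R4 ← R4 / (955/3984).
R1 ← R1 − 75/664·R4.
R2 ← R2 − 985/996·R4.
R3 ← R3 + 425/332·R4.
R5 ← R5 − 160/249·R4.
R5 ← R5 / (13915/3438).
R1 ← R1 − 3505/1146·R5.
R2 ← R2 − 7789/573·R5.
R3 ← R3 + 3034/191·R5.
R4 ← R4 + 39632/2865·R5.
Reading off the reduced rows gives x = 7/3, y = -1/2, z = 7/3, w = 5/2, v = 7/3.

x = 7/3, y = -1/2, z = 7/3, w = 5/2, v = 7/3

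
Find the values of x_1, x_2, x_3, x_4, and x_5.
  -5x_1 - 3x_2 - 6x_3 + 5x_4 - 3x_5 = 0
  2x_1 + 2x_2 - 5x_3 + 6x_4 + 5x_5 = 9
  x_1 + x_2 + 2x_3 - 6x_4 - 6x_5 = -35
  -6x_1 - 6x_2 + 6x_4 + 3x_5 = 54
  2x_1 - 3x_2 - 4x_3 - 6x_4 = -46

x_1 = -1, x_2 = -2, x_3 = 5, x_4 = 5, x_5 = 2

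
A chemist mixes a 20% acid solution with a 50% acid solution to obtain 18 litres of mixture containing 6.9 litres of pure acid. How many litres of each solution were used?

litres of solution A: 7, litres of solution B: 11

Let a = litres of solution A, b = litres of solution B.
  a + b = 18
  (1/5)a + (1/2)b = 69/10
From equation 1: a = 18 − b.
Substitute into equation 2 and solve: b = 11.
Then a = 7.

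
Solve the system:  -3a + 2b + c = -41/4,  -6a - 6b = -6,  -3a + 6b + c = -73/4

a = 3, b = -2, c = 11/4

Row-reduce the augmented matrix:
R1 ← R1 / (-3).
R2 ← R2 + 6·R1.
R3 ← R3 + 3·R1.
R2 ← R2 / (-10).
R1 ← R1 + 2/3·R2.
R3 ← R3 − 4·R2.
R3 ← R3 / (-4/5).
R1 ← R1 + 1/5·R3.
R2 ← R2 − 1/5·R3.
Reading off the reduced rows gives a = 3, b = -2, c = 11/4.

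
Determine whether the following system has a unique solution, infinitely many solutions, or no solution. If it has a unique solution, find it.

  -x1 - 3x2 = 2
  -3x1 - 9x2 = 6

infinitely many solutions

Row-reduce:
R1 ← R1 / (-1).
R2 ← R2 + 3·R1.
Rank is 1 with 2 unknowns, leaving x2 free.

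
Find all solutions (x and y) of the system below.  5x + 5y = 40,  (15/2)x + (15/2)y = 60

infinitely many solutions

Row-reduce:
R1 ← R1 / (5).
R2 ← R2 − 15/2·R1.
Rank is 1 with 2 unknowns, leaving y free.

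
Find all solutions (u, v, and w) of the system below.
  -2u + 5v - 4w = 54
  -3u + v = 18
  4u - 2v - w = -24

u = -4, v = 6, w = -4

Row-reduce the augmented matrix:
R1 ← R1 / (-2).
R2 ← R2 + 3·R1.
R3 ← R3 − 4·R1.
R2 ← R2 / (-13/2).
R1 ← R1 + 5/2·R2.
R3 ← R3 − 8·R2.
R3 ← R3 / (-21/13).
R1 ← R1 + 4/13·R3.
R2 ← R2 + 12/13·R3.
Reading off the reduced rows gives u = -4, v = 6, w = -4.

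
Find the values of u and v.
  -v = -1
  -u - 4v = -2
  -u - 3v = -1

Row-reduce the augmented matrix:
Swap R1 and R2.
R1 ← R1 / (-1).
R3 ← R3 + 1·R1.
R2 ← R2 / (-1).
R1 ← R1 − 4·R2.
R3 ← R3 − 1·R2.
R3 reduces to 0 = 0, so the extra equation is consistent.
Reading off the reduced rows gives u = -2, v = 1.

u = -2, v = 1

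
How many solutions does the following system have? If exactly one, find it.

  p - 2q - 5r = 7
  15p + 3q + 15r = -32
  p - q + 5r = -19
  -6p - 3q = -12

no solution

Row-reduce:
R2 ← R2 − 15·R1.
R3 ← R3 − 1·R1.
R4 ← R4 + 6·R1.
R2 ← R2 / (33).
R1 ← R1 + 2·R2.
R3 ← R3 − 1·R2.
R4 ← R4 + 15·R2.
R3 ← R3 / (80/11).
R1 ← R1 − 5/11·R3.
R2 ← R2 − 30/11·R3.
R4 ← R4 − 120/11·R3.
Row 4 reduces to 0 = 1/2, a contradiction. The system is inconsistent.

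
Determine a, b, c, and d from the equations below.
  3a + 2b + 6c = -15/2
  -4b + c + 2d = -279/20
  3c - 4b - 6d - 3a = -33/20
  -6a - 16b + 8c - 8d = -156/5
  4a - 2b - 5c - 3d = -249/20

Row-reduce the augmented matrix:
R1 ← R1 / (3).
R3 ← R3 + 3·R1.
R4 ← R4 + 6·R1.
R5 ← R5 − 4·R1.
R2 ← R2 / (-4).
R1 ← R1 − 2/3·R2.
R3 ← R3 + 2·R2.
R4 ← R4 + 12·R2.
R5 ← R5 + 14/3·R2.
R3 ← R3 / (17/2).
R1 ← R1 − 13/6·R3.
R2 ← R2 + 1/4·R3.
R4 ← R4 − 17·R3.
R5 ← R5 + 85/6·R3.
Swap R4 and R5.
R4 ← R4 / (-17).
R1 ← R1 − 36/17·R4.
R2 ← R2 + 12/17·R4.
R3 ← R3 + 14/17·R4.
R5 reduces to 0 = 0, so the extra equation is consistent.
Reading off the reduced rows gives a = -3, b = 3, c = -3/4, d = -3/5.

a = -3, b = 3, c = -3/4, d = -3/5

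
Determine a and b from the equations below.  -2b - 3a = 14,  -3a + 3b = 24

Row-reduce the augmented matrix:
R1 ← R1 / (-3).
R2 ← R2 + 3·R1.
R2 ← R2 / (5).
R1 ← R1 − 2/3·R2.
Reading off the reduced rows gives a = -6, b = 2.

a = -6, b = 2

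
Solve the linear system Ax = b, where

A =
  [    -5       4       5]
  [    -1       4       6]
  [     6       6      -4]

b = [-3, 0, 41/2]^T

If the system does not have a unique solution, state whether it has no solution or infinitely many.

x_1 = 1, x_2 = 7/4, x_3 = -1

Row-reduce the augmented matrix:
R1 ← R1 / (-5).
R2 ← R2 + 1·R1.
R3 ← R3 − 6·R1.
R2 ← R2 / (16/5).
R1 ← R1 + 4/5·R2.
R3 ← R3 − 54/5·R2.
R3 ← R3 / (-119/8).
R1 ← R1 − 1/4·R3.
R2 ← R2 − 25/16·R3.
Reading off the reduced rows gives x_1 = 1, x_2 = 7/4, x_3 = -1.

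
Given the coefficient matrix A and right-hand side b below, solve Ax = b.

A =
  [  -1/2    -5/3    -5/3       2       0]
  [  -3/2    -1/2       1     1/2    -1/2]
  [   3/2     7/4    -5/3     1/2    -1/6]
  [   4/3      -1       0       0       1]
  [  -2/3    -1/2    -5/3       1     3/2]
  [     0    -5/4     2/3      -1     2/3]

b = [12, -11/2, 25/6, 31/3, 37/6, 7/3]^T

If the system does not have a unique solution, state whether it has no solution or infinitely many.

no solution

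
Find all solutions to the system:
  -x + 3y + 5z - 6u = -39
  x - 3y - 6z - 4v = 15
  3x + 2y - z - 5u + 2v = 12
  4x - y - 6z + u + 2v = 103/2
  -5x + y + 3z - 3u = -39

Row-reduce:
R1 ← R1 / (-1).
R2 ← R2 − 1·R1.
R3 ← R3 − 3·R1.
R4 ← R4 − 4·R1.
R5 ← R5 + 5·R1.
Swap R2 and R3.
R2 ← R2 / (11).
R1 ← R1 + 3·R2.
R4 ← R4 − 11·R2.
R5 ← R5 + 14·R2.
R3 ← R3 / (-1).
R1 ← R1 + 13/11·R3.
R2 ← R2 − 14/11·R3.
R5 ← R5 + 46/11·R3.
Swap R4 and R5.
R4 ← R4 / (251/11).
R1 ← R1 − 75/11·R4.
R2 ← R2 + 107/11·R4.
R3 ← R3 − 6·R4.
Row 5 reduces to 0 = 1/2, a contradiction. The system is inconsistent.

no solution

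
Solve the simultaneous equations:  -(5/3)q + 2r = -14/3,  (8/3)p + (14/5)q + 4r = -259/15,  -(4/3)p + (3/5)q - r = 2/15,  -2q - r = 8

Row-reduce:
Swap R1 and R2.
R1 ← R1 / (8/3).
R3 ← R3 + 4/3·R1.
R2 ← R2 / (-5/3).
R1 ← R1 − 21/20·R2.
R3 ← R3 − 2·R2.
R4 ← R4 + 2·R2.
R3 ← R3 / (17/5).
R1 ← R1 − 69/25·R3.
R2 ← R2 + 6/5·R3.
R4 ← R4 + 17/5·R3.
Row 4 reduces to 0 = -1/2, a contradiction. The system is inconsistent.

no solution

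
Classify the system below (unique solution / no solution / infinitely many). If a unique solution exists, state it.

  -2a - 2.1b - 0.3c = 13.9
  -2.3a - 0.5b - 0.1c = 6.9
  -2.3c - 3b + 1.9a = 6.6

Row-reduce the augmented matrix:
R1 ← R1 / (-2).
R2 ← R2 + 23/10·R1.
R3 ← R3 − 19/10·R1.
R2 ← R2 / (383/200).
R1 ← R1 − 21/20·R2.
R3 ← R3 + 999/200·R2.
R3 ← R3 / (-7453/3830).
R1 ← R1 − 6/383·R3.
R2 ← R2 − 49/383·R3.
Reading off the reduced rows gives a = -2, b = -5, c = 2.

a = -2, b = -5, c = 2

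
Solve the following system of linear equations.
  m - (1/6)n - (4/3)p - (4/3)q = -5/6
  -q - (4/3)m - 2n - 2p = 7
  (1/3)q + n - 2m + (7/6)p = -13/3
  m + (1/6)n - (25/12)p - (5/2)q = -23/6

infinitely many solutions

Row-reduce:
R2 ← R2 + 4/3·R1.
R3 ← R3 + 2·R1.
R4 ← R4 − 1·R1.
R2 ← R2 / (-20/9).
R1 ← R1 + 1/6·R2.
R3 ← R3 − 2/3·R2.
R4 ← R4 − 1/3·R2.
R3 ← R3 / (-79/30).
R1 ← R1 + 21/20·R3.
R2 ← R2 − 17/10·R3.
R4 ← R4 + 79/60·R3.
Rank is 3 with 4 unknowns, leaving q free.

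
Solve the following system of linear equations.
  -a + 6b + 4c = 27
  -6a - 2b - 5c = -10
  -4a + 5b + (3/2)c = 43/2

Row-reduce:
R1 ← R1 / (-1).
R2 ← R2 + 6·R1.
R3 ← R3 + 4·R1.
R2 ← R2 / (-38).
R1 ← R1 + 6·R2.
R3 ← R3 + 19·R2.
Row 3 reduces to 0 = -1/2, a contradiction. The system is inconsistent.

no solution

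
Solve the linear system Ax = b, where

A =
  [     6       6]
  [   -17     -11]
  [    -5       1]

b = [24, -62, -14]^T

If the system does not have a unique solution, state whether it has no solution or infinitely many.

Row-reduce the augmented matrix:
R1 ← R1 / (6).
R2 ← R2 + 17·R1.
R3 ← R3 + 5·R1.
R2 ← R2 / (6).
R1 ← R1 − 1·R2.
R3 ← R3 − 6·R2.
R3 reduces to 0 = 0, so the extra equation is consistent.
Reading off the reduced rows gives x_1 = 3, x_2 = 1.

x_1 = 3, x_2 = 1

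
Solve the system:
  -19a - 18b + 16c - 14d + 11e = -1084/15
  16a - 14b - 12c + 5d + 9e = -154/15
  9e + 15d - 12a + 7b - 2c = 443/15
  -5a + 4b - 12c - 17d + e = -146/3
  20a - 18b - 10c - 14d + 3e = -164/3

a = 2/5, b = 1, c = 1/3, d = 8/3, e = -4/3

Row-reduce the augmented matrix:
R1 ← R1 / (-19).
R2 ← R2 − 16·R1.
R3 ← R3 + 12·R1.
R4 ← R4 + 5·R1.
R5 ← R5 − 20·R1.
R2 ← R2 / (-554/19).
R1 ← R1 − 18/19·R2.
R3 ← R3 − 349/19·R2.
R4 ← R4 − 166/19·R2.
R5 ← R5 + 702/19·R2.
R3 ← R3 / (-3096/277).
R1 ← R1 + 220/277·R3.
R2 ← R2 + 14/277·R3.
R4 ← R4 + 4368/277·R3.
R5 ← R5 − 1378/277·R3.
R4 ← R4 / (-1847/43).
R1 ← R1 + 451/516·R4.
R2 ← R2 − 149/1032·R4.
R3 ← R3 + 3613/2064·R4.
R5 ← R5 + 11791/1032·R4.
R5 ← R5 / (213781/132984).
R1 ← R1 + 42059/66492·R5.
R2 ← R2 + 98399/132984·R5.
R3 ← R3 + 154073/265968·R5.
R4 ← R4 − 2006/5541·R5.
Reading off the reduced rows gives a = 2/5, b = 1, c = 1/3, d = 8/3, e = -4/3.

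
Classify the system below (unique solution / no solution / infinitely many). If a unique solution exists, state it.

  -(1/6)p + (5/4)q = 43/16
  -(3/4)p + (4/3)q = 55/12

p = -3, q = 7/4

Row-reduce the augmented matrix:
R1 ← R1 / (-1/6).
R2 ← R2 + 3/4·R1.
R2 ← R2 / (-103/24).
R1 ← R1 + 15/2·R2.
Reading off the reduced rows gives p = -3, q = 7/4.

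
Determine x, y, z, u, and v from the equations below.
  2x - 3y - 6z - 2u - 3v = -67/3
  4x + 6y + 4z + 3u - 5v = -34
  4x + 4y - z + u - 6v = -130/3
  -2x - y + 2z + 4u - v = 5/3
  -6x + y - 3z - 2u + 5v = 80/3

Row-reduce the augmented matrix:
R1 ← R1 / (2).
R2 ← R2 − 4·R1.
R3 ← R3 − 4·R1.
R4 ← R4 + 2·R1.
R5 ← R5 + 6·R1.
R2 ← R2 / (12).
R1 ← R1 + 3/2·R2.
R3 ← R3 − 10·R2.
R4 ← R4 + 4·R2.
R5 ← R5 + 8·R2.
R3 ← R3 / (-7/3).
R1 ← R1 + 1·R3.
R2 ← R2 − 4/3·R3.
R4 ← R4 − 4/3·R3.
R5 ← R5 + 31/3·R3.
R4 ← R4 / (27/7).
R1 ← R1 − 13/56·R4.
R2 ← R2 − 3/28·R4.
R3 ← R3 − 5/14·R4.
R5 ← R5 − 5/14·R4.
R5 ← R5 / (20/27).
R1 ← R1 + 83/108·R5.
R2 ← R2 + 5/18·R5.
R3 ← R3 − 20/27·R5.
R4 ← R4 + 29/27·R5.
Reading off the reduced rows gives x = -3, y = -2, z = 3, u = -7/3, v = 3.

x = -3, y = -2, z = 3, u = -7/3, v = 3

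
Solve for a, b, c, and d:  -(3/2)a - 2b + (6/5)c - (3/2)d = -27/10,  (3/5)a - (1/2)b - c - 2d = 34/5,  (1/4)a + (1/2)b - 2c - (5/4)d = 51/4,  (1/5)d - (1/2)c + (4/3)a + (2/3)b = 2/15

a = -2, b = 0, c = -6, d = -1

Row-reduce the augmented matrix:
R1 ← R1 / (-3/2).
R2 ← R2 − 3/5·R1.
R3 ← R3 − 1/4·R1.
R4 ← R4 − 4/3·R1.
R2 ← R2 / (-13/10).
R1 ← R1 − 4/3·R2.
R3 ← R3 − 1/6·R2.
R4 ← R4 + 10/9·R2.
R3 ← R3 / (-28/15).
R1 ← R1 + 4/3·R3.
R2 ← R2 − 2/5·R3.
R4 ← R4 − 91/90·R3.
R4 ← R4 / (23/240).
R1 ← R1 + 5/14·R4.
R2 ← R2 − 45/28·R4.
R3 ← R3 − 55/56·R4.
Reading off the reduced rows gives a = -2, b = 0, c = -6, d = -1.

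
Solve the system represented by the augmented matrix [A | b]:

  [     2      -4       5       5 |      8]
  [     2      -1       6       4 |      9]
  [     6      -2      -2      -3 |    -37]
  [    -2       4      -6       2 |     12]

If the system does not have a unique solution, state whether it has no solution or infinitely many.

x_1 = -4, x_2 = 1, x_3 = 1, x_4 = 3

Row-reduce the augmented matrix:
R1 ← R1 / (2).
R2 ← R2 − 2·R1.
R3 ← R3 − 6·R1.
R4 ← R4 + 2·R1.
R2 ← R2 / (3).
R1 ← R1 + 2·R2.
R3 ← R3 − 10·R2.
R3 ← R3 / (-61/3).
R1 ← R1 − 19/6·R3.
R2 ← R2 − 1/3·R3.
R4 ← R4 + 1·R3.
R4 ← R4 / (471/61).
R1 ← R1 + 55/122·R4.
R2 ← R2 + 35/61·R4.
R3 ← R3 − 44/61·R4.
Reading off the reduced rows gives x_1 = -4, x_2 = 1, x_3 = 1, x_4 = 3.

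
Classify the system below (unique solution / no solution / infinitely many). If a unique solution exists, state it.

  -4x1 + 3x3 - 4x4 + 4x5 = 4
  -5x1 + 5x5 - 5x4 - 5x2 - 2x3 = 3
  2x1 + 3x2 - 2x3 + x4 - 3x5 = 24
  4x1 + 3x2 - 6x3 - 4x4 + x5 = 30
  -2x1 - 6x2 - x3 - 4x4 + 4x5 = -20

x1 = -5, x2 = 5, x3 = -4, x4 = -4, x5 = -5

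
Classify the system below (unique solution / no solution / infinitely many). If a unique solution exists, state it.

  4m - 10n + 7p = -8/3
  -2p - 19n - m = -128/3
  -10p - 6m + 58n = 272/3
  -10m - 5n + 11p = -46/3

m = 2, n = 2, p = 4/3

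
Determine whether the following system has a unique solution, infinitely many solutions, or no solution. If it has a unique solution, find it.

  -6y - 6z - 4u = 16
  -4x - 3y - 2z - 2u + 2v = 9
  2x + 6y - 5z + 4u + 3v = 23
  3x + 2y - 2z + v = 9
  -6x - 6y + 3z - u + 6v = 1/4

Row-reduce the augmented matrix:
Swap R1 and R2.
R1 ← R1 / (-4).
R3 ← R3 − 2·R1.
R4 ← R4 − 3·R1.
R5 ← R5 + 6·R1.
R2 ← R2 / (-6).
R1 ← R1 − 3/4·R2.
R3 ← R3 − 9/2·R2.
R4 ← R4 + 1/4·R2.
R5 ← R5 + 3/2·R2.
R3 ← R3 / (-21/2).
R1 ← R1 + 1/4·R3.
R2 ← R2 − 1·R3.
R4 ← R4 + 13/4·R3.
R5 ← R5 − 15/2·R3.
R4 ← R4 / (-4/3).
R2 ← R2 − 2/3·R4.
R5 ← R5 − 3·R4.
R5 ← R5 / (487/56).
R1 ← R1 + 25/42·R5.
R2 ← R2 − 85/84·R5.
R3 ← R3 + 8/21·R5.
R4 ← R4 + 53/56·R5.
Reading off the reduced rows gives x = 0, y = 1/2, z = -3, u = -1/4, v = 2.

x = 0, y = 1/2, z = -3, u = -1/4, v = 2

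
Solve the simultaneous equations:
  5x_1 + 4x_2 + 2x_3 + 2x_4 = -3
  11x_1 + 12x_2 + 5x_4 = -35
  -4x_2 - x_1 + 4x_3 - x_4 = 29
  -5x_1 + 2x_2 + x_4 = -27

infinitely many solutions

Row-reduce:
R1 ← R1 / (5).
R2 ← R2 − 11·R1.
R3 ← R3 + 1·R1.
R4 ← R4 + 5·R1.
R2 ← R2 / (16/5).
R1 ← R1 − 4/5·R2.
R3 ← R3 + 16/5·R2.
R4 ← R4 − 6·R2.
Swap R3 and R4.
R3 ← R3 / (41/4).
R1 ← R1 − 3/2·R3.
R2 ← R2 + 11/8·R3.
Rank is 3 with 4 unknowns, leaving x_4 free.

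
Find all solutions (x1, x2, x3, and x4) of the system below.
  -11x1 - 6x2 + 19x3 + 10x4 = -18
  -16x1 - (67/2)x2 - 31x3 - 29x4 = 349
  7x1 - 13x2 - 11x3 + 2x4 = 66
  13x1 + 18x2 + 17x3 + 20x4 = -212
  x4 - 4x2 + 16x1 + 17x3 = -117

no solution

Row-reduce:
R1 ← R1 / (-11).
R2 ← R2 + 16·R1.
R3 ← R3 − 7·R1.
R4 ← R4 − 13·R1.
R5 ← R5 − 16·R1.
R2 ← R2 / (-545/22).
R1 ← R1 − 6/11·R2.
R3 ← R3 + 185/11·R2.
R4 ← R4 − 120/11·R2.
R5 ← R5 + 140/11·R2.
R3 ← R3 / (4458/109).
R1 ← R1 + 329/109·R3.
R2 ← R2 − 258/109·R3.
R4 ← R4 − 1486/109·R3.
R5 ← R5 − 8149/109·R3.
Swap R4 and R5.
R4 ← R4 / (-23338/743).
R1 ← R1 − 3459/3715·R4.
R2 ← R2 + 1624/3715·R4.
R3 ← R3 − 689/743·R4.
Row 5 reduces to 0 = -4/3, a contradiction. The system is inconsistent.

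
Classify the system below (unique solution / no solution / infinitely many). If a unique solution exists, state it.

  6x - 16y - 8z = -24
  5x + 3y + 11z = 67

Row-reduce:
R1 ← R1 / (6).
R2 ← R2 − 5·R1.
R2 ← R2 / (49/3).
R1 ← R1 + 8/3·R2.
Rank is 2 with 3 unknowns, leaving z free.

infinitely many solutions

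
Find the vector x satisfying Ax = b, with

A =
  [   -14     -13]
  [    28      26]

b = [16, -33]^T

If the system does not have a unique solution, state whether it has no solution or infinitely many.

no solution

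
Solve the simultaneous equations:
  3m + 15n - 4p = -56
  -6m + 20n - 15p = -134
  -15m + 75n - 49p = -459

no solution

Row-reduce:
R1 ← R1 / (3).
R2 ← R2 + 6·R1.
R3 ← R3 + 15·R1.
R2 ← R2 / (50).
R1 ← R1 − 5·R2.
R3 ← R3 − 150·R2.
Row 3 reduces to 0 = -1, a contradiction. The system is inconsistent.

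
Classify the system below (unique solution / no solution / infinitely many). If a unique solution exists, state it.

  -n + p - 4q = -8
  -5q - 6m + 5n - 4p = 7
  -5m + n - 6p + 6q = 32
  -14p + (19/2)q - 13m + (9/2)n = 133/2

no solution

Row-reduce:
Swap R1 and R2.
R1 ← R1 / (-6).
R3 ← R3 + 5·R1.
R4 ← R4 + 13·R1.
R2 ← R2 / (-1).
R1 ← R1 + 5/6·R2.
R3 ← R3 + 19/6·R2.
R4 ← R4 + 19/3·R2.
R3 ← R3 / (-35/6).
R1 ← R1 + 1/6·R3.
R2 ← R2 + 1·R3.
R4 ← R4 + 35/3·R3.
Row 4 reduces to 0 = -1, a contradiction. The system is inconsistent.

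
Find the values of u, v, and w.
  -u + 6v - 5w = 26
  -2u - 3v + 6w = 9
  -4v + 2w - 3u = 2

Row-reduce the augmented matrix:
R1 ← R1 / (-1).
R2 ← R2 + 2·R1.
R3 ← R3 + 3·R1.
R2 ← R2 / (-15).
R1 ← R1 + 6·R2.
R3 ← R3 + 22·R2.
R3 ← R3 / (-97/15).
R1 ← R1 + 7/5·R3.
R2 ← R2 + 16/15·R3.
Reading off the reduced rows gives u = -6, v = 5, w = 2.

u = -6, v = 5, w = 2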